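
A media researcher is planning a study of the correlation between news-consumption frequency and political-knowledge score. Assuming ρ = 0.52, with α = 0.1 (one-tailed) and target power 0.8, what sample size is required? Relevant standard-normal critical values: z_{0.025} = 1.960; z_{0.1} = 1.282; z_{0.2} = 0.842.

n = 17

Fisher's z: C = ½·ln((1+r)/(1−r)) = ½·ln(3.1667) = 0.5763.
n = ((z_{α} + z_β)/C)² + 3.
(1.282 + 0.842) / 0.5763 = 2.124 / 0.5763 = 3.686.
n = 3.686² + 3 = 13.58 + 3 = 16.6.
Round up.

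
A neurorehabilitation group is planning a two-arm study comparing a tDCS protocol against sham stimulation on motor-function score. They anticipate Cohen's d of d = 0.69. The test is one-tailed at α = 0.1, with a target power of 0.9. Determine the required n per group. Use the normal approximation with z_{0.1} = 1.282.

For two independent groups with equal n: n = 2·((z_{α} + z_β) / d)².
z_{α} + z_β = 1.282 + 1.282 = 2.564.
n = 2 × (2.564 / 0.69)² = 2 × 3.716² = 2 × 13.81 = 27.6.
Round up to the next whole participant.

n = 28 per group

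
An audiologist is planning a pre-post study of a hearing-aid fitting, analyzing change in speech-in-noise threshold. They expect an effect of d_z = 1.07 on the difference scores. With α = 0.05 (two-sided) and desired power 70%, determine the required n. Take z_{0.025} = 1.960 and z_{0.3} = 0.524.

n = 6 pairs

For a paired (one-sample on differences) test: n = ((z_{α/2} + z_β) / d)².
z_{α/2} + z_β = 1.960 + 0.524 = 2.484.
n = (2.484 / 1.07)² = 2.321² = 5.39.
Round up.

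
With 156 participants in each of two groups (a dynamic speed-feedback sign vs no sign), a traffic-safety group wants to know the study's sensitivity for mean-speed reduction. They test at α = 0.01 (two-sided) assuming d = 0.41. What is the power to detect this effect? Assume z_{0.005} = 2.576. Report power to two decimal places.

For two equal groups, power = Φ(d·√(n/2) − z_{α/2}).
d·√(n/2) = 0.41 × √(156/2) = 0.41 × 8.832 = 3.621.
z_β = 3.621 − 2.576 = 1.045.
Power = Φ(1.045) = 0.852.

power ≈ 0.85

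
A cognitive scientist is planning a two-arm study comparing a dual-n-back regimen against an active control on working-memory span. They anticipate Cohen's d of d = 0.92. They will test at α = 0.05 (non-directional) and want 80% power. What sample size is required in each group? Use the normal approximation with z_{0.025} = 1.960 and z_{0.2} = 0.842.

n = 19 per group

For two independent groups with equal n: n = 2·((z_{α/2} + z_β) / d)².
z_{α/2} + z_β = 1.960 + 0.842 = 2.802.
n = 2 × (2.802 / 0.92)² = 2 × 3.046² = 2 × 9.28 = 18.6.
Round up to the next whole participant.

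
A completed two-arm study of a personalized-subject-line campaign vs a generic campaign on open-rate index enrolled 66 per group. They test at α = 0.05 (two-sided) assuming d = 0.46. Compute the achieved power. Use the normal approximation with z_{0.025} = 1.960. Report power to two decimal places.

power ≈ 0.75

For two equal groups, power = Φ(d·√(n/2) − z_{α/2}).
d·√(n/2) = 0.46 × √(66/2) = 0.46 × 5.745 = 2.642.
z_β = 2.642 − 1.960 = 0.682.
Power = Φ(0.682) = 0.753.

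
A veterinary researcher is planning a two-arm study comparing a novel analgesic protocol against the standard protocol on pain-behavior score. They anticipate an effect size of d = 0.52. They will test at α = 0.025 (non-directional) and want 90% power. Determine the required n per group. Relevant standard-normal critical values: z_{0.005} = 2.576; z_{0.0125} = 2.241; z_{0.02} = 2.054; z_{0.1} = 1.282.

For two independent groups with equal n: n = 2·((z_{α/2} + z_β) / d)².
z_{α/2} + z_β = 2.241 + 1.282 = 3.523.
n = 2 × (3.523 / 0.52)² = 2 × 6.775² = 2 × 45.90 = 91.8.
Round up to the next whole participant.

n = 92 per group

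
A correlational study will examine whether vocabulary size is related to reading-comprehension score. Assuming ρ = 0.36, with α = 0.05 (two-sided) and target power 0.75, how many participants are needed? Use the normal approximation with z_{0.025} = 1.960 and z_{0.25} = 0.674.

n = 52

Fisher's z: C = ½·ln((1+r)/(1−r)) = ½·ln(2.1250) = 0.3769.
n = ((z_{α/2} + z_β)/C)² + 3.
(1.960 + 0.674) / 0.3769 = 2.634 / 0.3769 = 6.989.
n = 6.989² + 3 = 48.84 + 3 = 51.8.
Round up.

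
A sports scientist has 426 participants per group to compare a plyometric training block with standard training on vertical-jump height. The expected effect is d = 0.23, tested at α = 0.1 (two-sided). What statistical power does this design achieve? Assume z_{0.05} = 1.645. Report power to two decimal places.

For two equal groups, power = Φ(d·√(n/2) − z_{α/2}).
d·√(n/2) = 0.23 × √(426/2) = 0.23 × 14.595 = 3.357.
z_β = 3.357 − 1.645 = 1.712.
Power = Φ(1.712) = 0.957.

power ≈ 0.96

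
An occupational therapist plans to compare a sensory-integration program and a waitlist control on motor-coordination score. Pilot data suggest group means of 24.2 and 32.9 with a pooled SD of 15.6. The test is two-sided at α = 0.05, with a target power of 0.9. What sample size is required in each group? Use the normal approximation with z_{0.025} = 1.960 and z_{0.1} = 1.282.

Cohen's d = |M₁ − M₂| / SD_pooled = |24.2 − 32.9| / 15.6 = 8.7 / 15.6 = 0.558.
For two independent groups with equal n: n = 2·((z_{α/2} + z_β) / d)².
z_{α/2} + z_β = 1.960 + 1.282 = 3.242.
n = 2 × (3.242 / 0.558)² = 2 × 5.810² = 2 × 33.76 = 67.5.
Round up to the next whole participant.

n = 68 per group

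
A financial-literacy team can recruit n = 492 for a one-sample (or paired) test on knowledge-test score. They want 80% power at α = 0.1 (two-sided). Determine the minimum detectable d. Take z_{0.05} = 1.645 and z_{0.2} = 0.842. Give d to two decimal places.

d_min ≈ 0.11

For a single sample (or paired design) of n = 492: d_min = (z_{α/2} + z_β)/√n.
z-sum = 1.645 + 0.842 = 2.487.
d_min = 2.487 / √492 = 2.487 / 22.181 = 0.112.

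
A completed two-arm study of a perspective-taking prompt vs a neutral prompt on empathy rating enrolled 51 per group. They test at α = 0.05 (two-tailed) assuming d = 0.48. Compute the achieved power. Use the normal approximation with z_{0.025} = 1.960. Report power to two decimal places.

power ≈ 0.68

For two equal groups, power = Φ(d·√(n/2) − z_{α/2}).
d·√(n/2) = 0.48 × √(51/2) = 0.48 × 5.050 = 2.424.
z_β = 2.424 − 1.960 = 0.464.
Power = Φ(0.464) = 0.679.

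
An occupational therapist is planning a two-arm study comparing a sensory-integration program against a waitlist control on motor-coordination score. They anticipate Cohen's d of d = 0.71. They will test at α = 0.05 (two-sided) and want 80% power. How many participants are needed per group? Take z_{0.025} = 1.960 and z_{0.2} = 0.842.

For two independent groups with equal n: n = 2·((z_{α/2} + z_β) / d)².
z_{α/2} + z_β = 1.960 + 0.842 = 2.802.
n = 2 × (2.802 / 0.71)² = 2 × 3.946² = 2 × 15.57 = 31.1.
Round up to the next whole participant.

n = 32 per group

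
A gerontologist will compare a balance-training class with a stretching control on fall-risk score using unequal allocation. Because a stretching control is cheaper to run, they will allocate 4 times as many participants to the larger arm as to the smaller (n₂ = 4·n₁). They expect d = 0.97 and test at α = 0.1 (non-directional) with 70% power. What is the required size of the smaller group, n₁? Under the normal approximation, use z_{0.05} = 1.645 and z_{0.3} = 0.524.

n₁ = 7

With allocation ratio k = n₂/n₁ = 4, Var(x̄₁−x̄₂) = σ²(1/n₁ + 1/(k·n₁)) = σ²·(k+1)/(k·n₁).
So n₁ = (1 + 1/k)·((z_{α/2} + z_β)/d)² = 1.250 × (2.169/0.97)².
n₁ = 1.250 × 5.00 = 6.3.
Round up: n₁ = 7, giving n₂ = 4 × 7 = 28.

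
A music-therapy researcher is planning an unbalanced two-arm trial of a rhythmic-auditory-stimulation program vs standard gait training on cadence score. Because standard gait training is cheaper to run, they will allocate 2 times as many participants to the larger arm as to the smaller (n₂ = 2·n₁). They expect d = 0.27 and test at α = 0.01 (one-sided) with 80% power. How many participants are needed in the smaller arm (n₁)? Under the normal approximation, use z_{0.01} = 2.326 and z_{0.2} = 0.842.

With allocation ratio k = n₂/n₁ = 2, Var(x̄₁−x̄₂) = σ²(1/n₁ + 1/(k·n₁)) = σ²·(k+1)/(k·n₁).
So n₁ = (1 + 1/k)·((z_{α} + z_β)/d)² = 1.500 × (3.168/0.27)².
n₁ = 1.500 × 137.67 = 206.5.
Round up: n₁ = 207, giving n₂ = 2 × 207 = 414.

n₁ = 207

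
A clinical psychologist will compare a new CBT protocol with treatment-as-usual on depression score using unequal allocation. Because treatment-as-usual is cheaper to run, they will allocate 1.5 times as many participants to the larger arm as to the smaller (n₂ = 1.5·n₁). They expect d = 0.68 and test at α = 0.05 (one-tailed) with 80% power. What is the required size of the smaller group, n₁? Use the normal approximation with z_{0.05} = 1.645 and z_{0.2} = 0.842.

With allocation ratio k = n₂/n₁ = 1.5, Var(x̄₁−x̄₂) = σ²(1/n₁ + 1/(k·n₁)) = σ²·(k+1)/(k·n₁).
So n₁ = (1 + 1/k)·((z_{α} + z_β)/d)² = 1.667 × (2.487/0.68)².
n₁ = 1.667 × 13.38 = 22.3.
Round up: n₁ = 23, giving n₂ = ⌈1.5 × 23⌉ = ⌈34.5⌉ = 35.

n₁ = 23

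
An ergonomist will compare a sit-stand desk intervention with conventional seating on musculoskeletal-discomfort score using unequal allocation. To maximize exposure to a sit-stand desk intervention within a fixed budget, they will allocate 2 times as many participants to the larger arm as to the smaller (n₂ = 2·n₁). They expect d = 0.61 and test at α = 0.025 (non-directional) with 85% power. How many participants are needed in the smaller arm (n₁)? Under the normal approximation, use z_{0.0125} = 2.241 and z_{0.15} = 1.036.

With allocation ratio k = n₂/n₁ = 2, Var(x̄₁−x̄₂) = σ²(1/n₁ + 1/(k·n₁)) = σ²·(k+1)/(k·n₁).
So n₁ = (1 + 1/k)·((z_{α/2} + z_β)/d)² = 1.500 × (3.277/0.61)².
n₁ = 1.500 × 28.86 = 43.3.
Round up: n₁ = 44, giving n₂ = 2 × 44 = 88.

n₁ = 44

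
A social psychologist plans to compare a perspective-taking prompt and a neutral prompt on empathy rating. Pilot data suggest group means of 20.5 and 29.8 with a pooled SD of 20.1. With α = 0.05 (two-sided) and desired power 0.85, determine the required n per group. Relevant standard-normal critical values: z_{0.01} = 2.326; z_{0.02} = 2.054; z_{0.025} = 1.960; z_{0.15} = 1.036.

n = 84 per group

Cohen's d = |M₁ − M₂| / SD_pooled = |20.5 − 29.8| / 20.1 = 9.3 / 20.1 = 0.463.
For two independent groups with equal n: n = 2·((z_{α/2} + z_β) / d)².
z_{α/2} + z_β = 1.960 + 1.036 = 2.996.
n = 2 × (2.996 / 0.463)² = 2 × 6.471² = 2 × 41.87 = 83.7.
Round up to the next whole participant.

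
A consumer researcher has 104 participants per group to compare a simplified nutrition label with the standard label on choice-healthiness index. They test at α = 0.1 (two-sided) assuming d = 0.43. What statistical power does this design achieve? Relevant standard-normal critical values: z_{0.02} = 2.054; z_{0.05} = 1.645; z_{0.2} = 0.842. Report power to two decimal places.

power ≈ 0.93

For two equal groups, power = Φ(d·√(n/2) − z_{α/2}).
d·√(n/2) = 0.43 × √(104/2) = 0.43 × 7.211 = 3.101.
z_β = 3.101 − 1.645 = 1.456.
Power = Φ(1.456) = 0.927.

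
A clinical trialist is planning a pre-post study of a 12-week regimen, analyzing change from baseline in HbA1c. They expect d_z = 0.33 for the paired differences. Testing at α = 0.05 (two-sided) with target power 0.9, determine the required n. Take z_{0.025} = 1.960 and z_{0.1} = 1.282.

n = 97 pairs

For a paired (one-sample on differences) test: n = ((z_{α/2} + z_β) / d)².
z_{α/2} + z_β = 1.960 + 1.282 = 3.242.
n = (3.242 / 0.33)² = 9.824² = 96.52.
Round up.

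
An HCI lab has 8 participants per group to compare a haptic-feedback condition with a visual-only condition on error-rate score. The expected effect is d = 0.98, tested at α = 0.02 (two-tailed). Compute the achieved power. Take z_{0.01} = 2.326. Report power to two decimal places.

power ≈ 0.36

For two equal groups, power = Φ(d·√(n/2) − z_{α/2}).
d·√(n/2) = 0.98 × √(8/2) = 0.98 × 2.000 = 1.960.
z_β = 1.960 − 2.326 = -0.366.
Power = Φ(-0.366) = 0.357.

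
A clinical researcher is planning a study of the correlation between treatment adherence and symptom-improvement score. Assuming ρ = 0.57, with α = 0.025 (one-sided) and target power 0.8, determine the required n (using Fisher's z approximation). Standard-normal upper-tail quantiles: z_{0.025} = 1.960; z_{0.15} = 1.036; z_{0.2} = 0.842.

Fisher's z: C = ½·ln((1+r)/(1−r)) = ½·ln(3.6512) = 0.6475.
n = ((z_{α} + z_β)/C)² + 3.
(1.960 + 0.842) / 0.6475 = 2.802 / 0.6475 = 4.327.
n = 4.327² + 3 = 18.73 + 3 = 21.7.
Round up.

n = 22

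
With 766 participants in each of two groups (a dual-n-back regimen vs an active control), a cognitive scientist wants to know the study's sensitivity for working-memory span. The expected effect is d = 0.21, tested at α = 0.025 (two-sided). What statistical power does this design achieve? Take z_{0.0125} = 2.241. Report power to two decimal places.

power ≈ 0.97

For two equal groups, power = Φ(d·√(n/2) − z_{α/2}).
d·√(n/2) = 0.21 × √(766/2) = 0.21 × 19.570 = 4.110.
z_β = 4.110 − 2.241 = 1.869.
Power = Φ(1.869) = 0.969.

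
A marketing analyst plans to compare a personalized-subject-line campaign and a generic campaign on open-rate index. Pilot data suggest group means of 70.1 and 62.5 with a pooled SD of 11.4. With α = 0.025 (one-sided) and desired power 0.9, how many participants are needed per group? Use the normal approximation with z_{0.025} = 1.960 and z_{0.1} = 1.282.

Cohen's d = |M₁ − M₂| / SD_pooled = |70.1 − 62.5| / 11.4 = 7.6 / 11.4 = 0.667.
For two independent groups with equal n: n = 2·((z_{α} + z_β) / d)².
z_{α} + z_β = 1.960 + 1.282 = 3.242.
n = 2 × (3.242 / 0.667)² = 2 × 4.861² = 2 × 23.63 = 47.3.
Round up to the next whole participant.

n = 48 per group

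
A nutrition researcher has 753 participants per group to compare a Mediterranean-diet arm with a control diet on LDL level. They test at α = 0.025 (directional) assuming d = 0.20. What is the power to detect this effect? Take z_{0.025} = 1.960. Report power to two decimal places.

power ≈ 0.97

For two equal groups, power = Φ(d·√(n/2) − z_{α}).
d·√(n/2) = 0.20 × √(753/2) = 0.20 × 19.404 = 3.881.
z_β = 3.881 − 1.960 = 1.921.
Power = Φ(1.921) = 0.973.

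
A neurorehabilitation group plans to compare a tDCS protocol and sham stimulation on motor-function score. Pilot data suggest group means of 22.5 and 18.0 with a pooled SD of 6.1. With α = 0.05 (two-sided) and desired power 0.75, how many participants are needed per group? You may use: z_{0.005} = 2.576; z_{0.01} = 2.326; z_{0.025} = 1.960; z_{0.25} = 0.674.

n = 26 per group

Cohen's d = |M₁ − M₂| / SD_pooled = |22.5 − 18.0| / 6.1 = 4.5 / 6.1 = 0.738.
For two independent groups with equal n: n = 2·((z_{α/2} + z_β) / d)².
z_{α/2} + z_β = 1.960 + 0.674 = 2.634.
n = 2 × (2.634 / 0.738)² = 2 × 3.569² = 2 × 12.74 = 25.5.
Round up to the next whole participant.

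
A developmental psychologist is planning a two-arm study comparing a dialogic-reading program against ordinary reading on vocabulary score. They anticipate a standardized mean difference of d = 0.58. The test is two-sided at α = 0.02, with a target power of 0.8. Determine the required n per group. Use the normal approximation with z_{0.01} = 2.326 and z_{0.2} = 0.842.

n = 60 per group

For two independent groups with equal n: n = 2·((z_{α/2} + z_β) / d)².
z_{α/2} + z_β = 2.326 + 0.842 = 3.168.
n = 2 × (3.168 / 0.58)² = 2 × 5.462² = 2 × 29.83 = 59.7.
Round up to the next whole participant.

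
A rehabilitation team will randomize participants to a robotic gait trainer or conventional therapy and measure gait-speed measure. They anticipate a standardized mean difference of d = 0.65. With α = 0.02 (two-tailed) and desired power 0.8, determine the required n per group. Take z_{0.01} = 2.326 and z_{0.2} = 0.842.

For two independent groups with equal n: n = 2·((z_{α/2} + z_β) / d)².
z_{α/2} + z_β = 2.326 + 0.842 = 3.168.
n = 2 × (3.168 / 0.65)² = 2 × 4.874² = 2 × 23.75 = 47.5.
Round up to the next whole participant.

n = 48 per group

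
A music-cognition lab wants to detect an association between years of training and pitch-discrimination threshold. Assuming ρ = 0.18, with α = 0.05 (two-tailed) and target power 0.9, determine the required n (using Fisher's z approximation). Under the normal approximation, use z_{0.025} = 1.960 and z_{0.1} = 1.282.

n = 321

Fisher's z: C = ½·ln((1+r)/(1−r)) = ½·ln(1.4390) = 0.1820.
n = ((z_{α/2} + z_β)/C)² + 3.
(1.960 + 1.282) / 0.1820 = 3.242 / 0.1820 = 17.813.
n = 17.813² + 3 = 317.31 + 3 = 320.3.
Round up.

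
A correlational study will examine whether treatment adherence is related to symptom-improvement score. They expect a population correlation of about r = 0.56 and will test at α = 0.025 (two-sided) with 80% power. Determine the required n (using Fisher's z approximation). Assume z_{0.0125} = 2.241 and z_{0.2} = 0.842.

n = 27

Fisher's z: C = ½·ln((1+r)/(1−r)) = ½·ln(3.5455) = 0.6328.
n = ((z_{α/2} + z_β)/C)² + 3.
(2.241 + 0.842) / 0.6328 = 3.083 / 0.6328 = 4.872.
n = 4.872² + 3 = 23.74 + 3 = 26.7.
Round up.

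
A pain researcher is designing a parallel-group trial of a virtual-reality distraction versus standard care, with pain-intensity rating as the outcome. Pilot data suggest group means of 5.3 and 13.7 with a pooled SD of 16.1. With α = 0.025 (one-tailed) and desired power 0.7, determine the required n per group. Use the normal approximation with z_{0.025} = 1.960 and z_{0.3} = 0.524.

Cohen's d = |M₁ − M₂| / SD_pooled = |5.3 − 13.7| / 16.1 = 8.4 / 16.1 = 0.522.
For two independent groups with equal n: n = 2·((z_{α} + z_β) / d)².
z_{α} + z_β = 1.960 + 0.524 = 2.484.
n = 2 × (2.484 / 0.522)² = 2 × 4.759² = 2 × 22.64 = 45.3.
Round up to the next whole participant.

n = 46 per group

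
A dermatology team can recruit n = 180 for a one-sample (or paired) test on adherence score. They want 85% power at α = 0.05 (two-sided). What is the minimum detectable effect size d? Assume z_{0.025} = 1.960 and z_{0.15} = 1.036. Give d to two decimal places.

For a single sample (or paired design) of n = 180: d_min = (z_{α/2} + z_β)/√n.
z-sum = 1.960 + 1.036 = 2.996.
d_min = 2.996 / √180 = 2.996 / 13.416 = 0.223.

d_min ≈ 0.22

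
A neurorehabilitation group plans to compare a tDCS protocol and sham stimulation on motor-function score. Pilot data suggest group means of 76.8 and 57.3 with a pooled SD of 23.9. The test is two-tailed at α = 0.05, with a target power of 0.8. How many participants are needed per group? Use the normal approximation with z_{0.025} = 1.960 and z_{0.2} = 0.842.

Cohen's d = |M₁ − M₂| / SD_pooled = |76.8 − 57.3| / 23.9 = 19.5 / 23.9 = 0.816.
For two independent groups with equal n: n = 2·((z_{α/2} + z_β) / d)².
z_{α/2} + z_β = 1.960 + 0.842 = 2.802.
n = 2 × (2.802 / 0.816)² = 2 × 3.434² = 2 × 11.79 = 23.6.
Round up to the next whole participant.

n = 24 per group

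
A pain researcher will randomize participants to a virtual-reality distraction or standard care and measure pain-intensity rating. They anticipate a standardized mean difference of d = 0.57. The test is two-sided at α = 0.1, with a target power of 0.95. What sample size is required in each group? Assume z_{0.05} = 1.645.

n = 67 per group

For two independent groups with equal n: n = 2·((z_{α/2} + z_β) / d)².
z_{α/2} + z_β = 1.645 + 1.645 = 3.290.
n = 2 × (3.290 / 0.57)² = 2 × 5.772² = 2 × 33.32 = 66.6.
Round up to the next whole participant.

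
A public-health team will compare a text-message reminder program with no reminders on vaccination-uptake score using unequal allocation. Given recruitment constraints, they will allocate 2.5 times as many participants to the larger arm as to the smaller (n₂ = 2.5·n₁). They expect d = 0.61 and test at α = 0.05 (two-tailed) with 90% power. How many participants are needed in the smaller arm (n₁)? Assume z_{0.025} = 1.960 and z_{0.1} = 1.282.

With allocation ratio k = n₂/n₁ = 2.5, Var(x̄₁−x̄₂) = σ²(1/n₁ + 1/(k·n₁)) = σ²·(k+1)/(k·n₁).
So n₁ = (1 + 1/k)·((z_{α/2} + z_β)/d)² = 1.400 × (3.242/0.61)².
n₁ = 1.400 × 28.25 = 39.5.
Round up: n₁ = 40, giving n₂ = 2.5 × 40 = 100.

n₁ = 40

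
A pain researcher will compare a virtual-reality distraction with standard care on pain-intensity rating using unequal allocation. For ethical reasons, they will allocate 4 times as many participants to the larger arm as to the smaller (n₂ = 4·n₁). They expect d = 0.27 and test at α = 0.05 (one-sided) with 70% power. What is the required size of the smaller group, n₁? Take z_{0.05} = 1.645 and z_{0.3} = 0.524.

With allocation ratio k = n₂/n₁ = 4, Var(x̄₁−x̄₂) = σ²(1/n₁ + 1/(k·n₁)) = σ²·(k+1)/(k·n₁).
So n₁ = (1 + 1/k)·((z_{α} + z_β)/d)² = 1.250 × (2.169/0.27)².
n₁ = 1.250 × 64.53 = 80.7.
Round up: n₁ = 81, giving n₂ = 4 × 81 = 324.

n₁ = 81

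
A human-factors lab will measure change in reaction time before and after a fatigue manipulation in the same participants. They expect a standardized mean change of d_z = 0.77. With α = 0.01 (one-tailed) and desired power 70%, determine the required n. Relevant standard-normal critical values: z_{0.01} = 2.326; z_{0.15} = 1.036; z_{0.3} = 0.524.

For a paired (one-sample on differences) test: n = ((z_{α} + z_β) / d)².
z_{α} + z_β = 2.326 + 0.524 = 2.850.
n = (2.850 / 0.77)² = 3.701² = 13.70.
Round up.

n = 14 pairs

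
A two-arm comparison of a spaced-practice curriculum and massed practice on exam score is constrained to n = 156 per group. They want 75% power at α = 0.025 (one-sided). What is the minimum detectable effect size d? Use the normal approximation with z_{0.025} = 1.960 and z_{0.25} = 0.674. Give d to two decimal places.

For two independent groups of n = 156 each: d_min = (z_{α} + z_β)·√(2/n).
z-sum = 1.960 + 0.674 = 2.634.
d_min = 2.634 × √(2/156) = 2.634 × 0.1132 = 0.298.

d_min ≈ 0.30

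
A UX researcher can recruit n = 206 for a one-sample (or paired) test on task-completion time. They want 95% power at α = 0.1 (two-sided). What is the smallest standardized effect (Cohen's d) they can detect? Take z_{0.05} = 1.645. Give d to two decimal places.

For a single sample (or paired design) of n = 206: d_min = (z_{α/2} + z_β)/√n.
z-sum = 1.645 + 1.645 = 3.290.
d_min = 3.290 / √206 = 3.290 / 14.353 = 0.229.

d_min ≈ 0.23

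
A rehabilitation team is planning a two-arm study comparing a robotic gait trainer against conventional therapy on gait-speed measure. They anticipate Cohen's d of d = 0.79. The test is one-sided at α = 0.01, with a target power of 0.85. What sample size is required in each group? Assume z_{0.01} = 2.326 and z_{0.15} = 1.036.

For two independent groups with equal n: n = 2·((z_{α} + z_β) / d)².
z_{α} + z_β = 2.326 + 1.036 = 3.362.
n = 2 × (3.362 / 0.79)² = 2 × 4.256² = 2 × 18.11 = 36.2.
Round up to the next whole participant.

n = 37 per group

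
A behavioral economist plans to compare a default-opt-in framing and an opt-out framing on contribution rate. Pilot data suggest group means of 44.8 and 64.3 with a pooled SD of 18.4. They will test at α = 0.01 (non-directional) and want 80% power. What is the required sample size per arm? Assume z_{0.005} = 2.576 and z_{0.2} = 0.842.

n = 21 per group

Cohen's d = |M₁ − M₂| / SD_pooled = |44.8 − 64.3| / 18.4 = 19.5 / 18.4 = 1.060.
For two independent groups with equal n: n = 2·((z_{α/2} + z_β) / d)².
z_{α/2} + z_β = 2.576 + 0.842 = 3.418.
n = 2 × (3.418 / 1.060)² = 2 × 3.225² = 2 × 10.40 = 20.8.
Round up to the next whole participant.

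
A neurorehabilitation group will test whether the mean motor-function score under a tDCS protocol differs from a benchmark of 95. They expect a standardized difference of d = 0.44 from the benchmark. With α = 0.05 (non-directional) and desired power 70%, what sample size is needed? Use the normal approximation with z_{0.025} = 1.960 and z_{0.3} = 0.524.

For a one-sample test: n = ((z_{α/2} + z_β) / d)².
z_{α/2} + z_β = 1.960 + 0.524 = 2.484.
n = (2.484 / 0.44)² = 5.645² = 31.87.
Round up.

n = 32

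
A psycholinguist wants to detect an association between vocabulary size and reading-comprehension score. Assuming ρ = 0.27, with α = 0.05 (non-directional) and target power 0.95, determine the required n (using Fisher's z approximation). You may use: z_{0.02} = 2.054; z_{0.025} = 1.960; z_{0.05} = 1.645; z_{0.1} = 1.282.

n = 173

Fisher's z: C = ½·ln((1+r)/(1−r)) = ½·ln(1.7397) = 0.2769.
n = ((z_{α/2} + z_β)/C)² + 3.
(1.960 + 1.645) / 0.2769 = 3.605 / 0.2769 = 13.019.
n = 13.019² + 3 = 169.50 + 3 = 172.5.
Round up.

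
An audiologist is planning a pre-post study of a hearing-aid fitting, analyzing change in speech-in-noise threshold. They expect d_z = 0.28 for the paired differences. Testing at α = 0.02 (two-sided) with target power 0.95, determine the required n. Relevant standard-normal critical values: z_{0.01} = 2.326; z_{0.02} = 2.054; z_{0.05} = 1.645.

n = 202 pairs

For a paired (one-sample on differences) test: n = ((z_{α/2} + z_β) / d)².
z_{α/2} + z_β = 2.326 + 1.645 = 3.971.
n = (3.971 / 0.28)² = 14.182² = 201.13.
Round up.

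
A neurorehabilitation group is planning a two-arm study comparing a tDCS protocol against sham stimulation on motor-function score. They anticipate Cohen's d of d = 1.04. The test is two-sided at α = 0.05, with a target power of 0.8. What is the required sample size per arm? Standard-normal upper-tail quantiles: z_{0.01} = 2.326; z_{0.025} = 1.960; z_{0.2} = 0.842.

n = 15 per group

For two independent groups with equal n: n = 2·((z_{α/2} + z_β) / d)².
z_{α/2} + z_β = 1.960 + 0.842 = 2.802.
n = 2 × (2.802 / 1.04)² = 2 × 2.694² = 2 × 7.26 = 14.5.
Round up to the next whole participant.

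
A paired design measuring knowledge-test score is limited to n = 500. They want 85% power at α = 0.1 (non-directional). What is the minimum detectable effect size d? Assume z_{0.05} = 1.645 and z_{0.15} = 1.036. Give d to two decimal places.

d_min ≈ 0.12

For a single sample (or paired design) of n = 500: d_min = (z_{α/2} + z_β)/√n.
z-sum = 1.645 + 1.036 = 2.681.
d_min = 2.681 / √500 = 2.681 / 22.361 = 0.120.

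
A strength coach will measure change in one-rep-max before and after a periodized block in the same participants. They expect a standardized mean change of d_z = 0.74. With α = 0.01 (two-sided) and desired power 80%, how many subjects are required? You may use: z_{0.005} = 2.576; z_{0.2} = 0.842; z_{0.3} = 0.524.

n = 22 pairs

For a paired (one-sample on differences) test: n = ((z_{α/2} + z_β) / d)².
z_{α/2} + z_β = 2.576 + 0.842 = 3.418.
n = (3.418 / 0.74)² = 4.619² = 21.33.
Round up.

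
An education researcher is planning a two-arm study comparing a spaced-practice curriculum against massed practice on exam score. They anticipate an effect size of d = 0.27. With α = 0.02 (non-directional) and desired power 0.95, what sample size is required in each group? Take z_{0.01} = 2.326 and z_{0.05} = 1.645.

n = 433 per group

For two independent groups with equal n: n = 2·((z_{α/2} + z_β) / d)².
z_{α/2} + z_β = 2.326 + 1.645 = 3.971.
n = 2 × (3.971 / 0.27)² = 2 × 14.707² = 2 × 216.31 = 432.6.
Round up to the next whole participant.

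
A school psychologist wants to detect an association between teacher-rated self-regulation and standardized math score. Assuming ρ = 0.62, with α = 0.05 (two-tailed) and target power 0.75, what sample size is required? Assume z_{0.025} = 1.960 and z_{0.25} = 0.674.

n = 17

Fisher's z: C = ½·ln((1+r)/(1−r)) = ½·ln(4.2632) = 0.7250.
n = ((z_{α/2} + z_β)/C)² + 3.
(1.960 + 0.674) / 0.7250 = 2.634 / 0.7250 = 3.633.
n = 3.633² + 3 = 13.20 + 3 = 16.2.
Round up.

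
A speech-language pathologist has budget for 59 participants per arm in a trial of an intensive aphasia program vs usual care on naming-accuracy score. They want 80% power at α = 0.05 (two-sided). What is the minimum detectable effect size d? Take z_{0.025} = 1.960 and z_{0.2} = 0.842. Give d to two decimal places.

d_min ≈ 0.52

For two independent groups of n = 59 each: d_min = (z_{α/2} + z_β)·√(2/n).
z-sum = 1.960 + 0.842 = 2.802.
d_min = 2.802 × √(2/59) = 2.802 × 0.1841 = 0.516.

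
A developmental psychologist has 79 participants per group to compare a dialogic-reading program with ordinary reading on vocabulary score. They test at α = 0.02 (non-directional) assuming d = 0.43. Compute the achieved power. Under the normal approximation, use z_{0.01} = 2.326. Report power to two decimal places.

For two equal groups, power = Φ(d·√(n/2) − z_{α/2}).
d·√(n/2) = 0.43 × √(79/2) = 0.43 × 6.285 = 2.703.
z_β = 2.703 − 2.326 = 0.377.
Power = Φ(0.377) = 0.647.

power ≈ 0.65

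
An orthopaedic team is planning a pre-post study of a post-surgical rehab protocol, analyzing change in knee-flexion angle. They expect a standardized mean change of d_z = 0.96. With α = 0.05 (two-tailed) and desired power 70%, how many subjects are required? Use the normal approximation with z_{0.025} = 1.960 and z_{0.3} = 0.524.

For a paired (one-sample on differences) test: n = ((z_{α/2} + z_β) / d)².
z_{α/2} + z_β = 1.960 + 0.524 = 2.484.
n = (2.484 / 0.96)² = 2.587² = 6.70.
Round up.

n = 7 pairs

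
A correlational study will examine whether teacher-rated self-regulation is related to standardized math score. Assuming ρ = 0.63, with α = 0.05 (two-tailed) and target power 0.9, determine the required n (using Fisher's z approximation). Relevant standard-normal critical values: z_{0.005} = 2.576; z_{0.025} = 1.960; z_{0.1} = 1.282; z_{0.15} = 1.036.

n = 23

Fisher's z: C = ½·ln((1+r)/(1−r)) = ½·ln(4.4054) = 0.7414.
n = ((z_{α/2} + z_β)/C)² + 3.
(1.960 + 1.282) / 0.7414 = 3.242 / 0.7414 = 4.373.
n = 4.373² + 3 = 19.12 + 3 = 22.1.
Round up.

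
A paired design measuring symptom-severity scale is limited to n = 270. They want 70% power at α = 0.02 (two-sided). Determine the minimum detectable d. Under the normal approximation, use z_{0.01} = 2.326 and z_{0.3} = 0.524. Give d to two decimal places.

d_min ≈ 0.17

For a single sample (or paired design) of n = 270: d_min = (z_{α/2} + z_β)/√n.
z-sum = 2.326 + 0.524 = 2.850.
d_min = 2.850 / √270 = 2.850 / 16.432 = 0.173.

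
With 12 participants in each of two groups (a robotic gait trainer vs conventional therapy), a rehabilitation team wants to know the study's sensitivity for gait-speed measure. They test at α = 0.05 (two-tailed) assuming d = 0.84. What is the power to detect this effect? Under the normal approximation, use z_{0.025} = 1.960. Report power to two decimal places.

power ≈ 0.54

For two equal groups, power = Φ(d·√(n/2) − z_{α/2}).
d·√(n/2) = 0.84 × √(12/2) = 0.84 × 2.449 = 2.058.
z_β = 2.058 − 1.960 = 0.098.
Power = Φ(0.098) = 0.539.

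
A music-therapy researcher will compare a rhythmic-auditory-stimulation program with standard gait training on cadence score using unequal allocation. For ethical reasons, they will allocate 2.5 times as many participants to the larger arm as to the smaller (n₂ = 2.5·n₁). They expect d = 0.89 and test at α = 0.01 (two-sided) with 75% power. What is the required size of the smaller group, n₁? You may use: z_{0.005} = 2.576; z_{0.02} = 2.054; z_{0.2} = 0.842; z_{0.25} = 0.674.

n₁ = 19

With allocation ratio k = n₂/n₁ = 2.5, Var(x̄₁−x̄₂) = σ²(1/n₁ + 1/(k·n₁)) = σ²·(k+1)/(k·n₁).
So n₁ = (1 + 1/k)·((z_{α/2} + z_β)/d)² = 1.400 × (3.250/0.89)².
n₁ = 1.400 × 13.33 = 18.7.
Round up: n₁ = 19, giving n₂ = ⌈2.5 × 19⌉ = ⌈47.5⌉ = 48.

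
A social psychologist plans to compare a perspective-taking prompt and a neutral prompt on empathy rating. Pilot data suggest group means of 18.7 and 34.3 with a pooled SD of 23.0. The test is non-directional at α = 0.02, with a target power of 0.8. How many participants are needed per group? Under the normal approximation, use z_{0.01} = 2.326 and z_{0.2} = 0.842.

Cohen's d = |M₁ − M₂| / SD_pooled = |18.7 − 34.3| / 23.0 = 15.6 / 23.0 = 0.678.
For two independent groups with equal n: n = 2·((z_{α/2} + z_β) / d)².
z_{α/2} + z_β = 2.326 + 0.842 = 3.168.
n = 2 × (3.168 / 0.678)² = 2 × 4.673² = 2 × 21.83 = 43.7.
Round up to the next whole participant.

n = 44 per group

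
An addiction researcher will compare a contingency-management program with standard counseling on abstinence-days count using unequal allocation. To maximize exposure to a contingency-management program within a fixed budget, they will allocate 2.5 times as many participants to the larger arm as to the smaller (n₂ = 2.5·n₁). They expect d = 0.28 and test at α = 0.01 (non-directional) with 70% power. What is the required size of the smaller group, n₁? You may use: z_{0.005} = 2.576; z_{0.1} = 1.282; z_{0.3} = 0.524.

n₁ = 172

With allocation ratio k = n₂/n₁ = 2.5, Var(x̄₁−x̄₂) = σ²(1/n₁ + 1/(k·n₁)) = σ²·(k+1)/(k·n₁).
So n₁ = (1 + 1/k)·((z_{α/2} + z_β)/d)² = 1.400 × (3.100/0.28)².
n₁ = 1.400 × 122.58 = 171.6.
Round up: n₁ = 172, giving n₂ = 2.5 × 172 = 430.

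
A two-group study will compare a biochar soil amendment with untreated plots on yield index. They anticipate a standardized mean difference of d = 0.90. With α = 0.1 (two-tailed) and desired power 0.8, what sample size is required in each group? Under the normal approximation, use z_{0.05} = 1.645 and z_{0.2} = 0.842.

n = 16 per group

For two independent groups with equal n: n = 2·((z_{α/2} + z_β) / d)².
z_{α/2} + z_β = 1.645 + 0.842 = 2.487.
n = 2 × (2.487 / 0.90)² = 2 × 2.763² = 2 × 7.64 = 15.3.
Round up to the next whole participant.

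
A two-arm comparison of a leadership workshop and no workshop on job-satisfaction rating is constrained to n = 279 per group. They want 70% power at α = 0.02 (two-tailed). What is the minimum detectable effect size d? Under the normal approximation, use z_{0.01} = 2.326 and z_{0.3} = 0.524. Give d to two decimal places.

d_min ≈ 0.24

For two independent groups of n = 279 each: d_min = (z_{α/2} + z_β)·√(2/n).
z-sum = 2.326 + 0.524 = 2.850.
d_min = 2.850 × √(2/279) = 2.850 × 0.0847 = 0.241.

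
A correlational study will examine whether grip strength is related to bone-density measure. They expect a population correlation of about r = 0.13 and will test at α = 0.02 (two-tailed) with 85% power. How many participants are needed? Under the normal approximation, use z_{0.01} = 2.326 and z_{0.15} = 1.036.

n = 665

Fisher's z: C = ½·ln((1+r)/(1−r)) = ½·ln(1.2989) = 0.1307.
n = ((z_{α/2} + z_β)/C)² + 3.
(2.326 + 1.036) / 0.1307 = 3.362 / 0.1307 = 25.723.
n = 25.723² + 3 = 661.67 + 3 = 664.7.
Round up.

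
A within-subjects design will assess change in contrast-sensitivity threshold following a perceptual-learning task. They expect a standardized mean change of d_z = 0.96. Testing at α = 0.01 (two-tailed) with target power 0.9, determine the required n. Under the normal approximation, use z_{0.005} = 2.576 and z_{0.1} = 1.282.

n = 17 pairs

For a paired (one-sample on differences) test: n = ((z_{α/2} + z_β) / d)².
z_{α/2} + z_β = 2.576 + 1.282 = 3.858.
n = (3.858 / 0.96)² = 4.019² = 16.15.
Round up.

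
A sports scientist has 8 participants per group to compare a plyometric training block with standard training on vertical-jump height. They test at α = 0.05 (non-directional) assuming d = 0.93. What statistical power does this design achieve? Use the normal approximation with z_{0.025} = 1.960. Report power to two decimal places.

For two equal groups, power = Φ(d·√(n/2) − z_{α/2}).
d·√(n/2) = 0.93 × √(8/2) = 0.93 × 2.000 = 1.860.
z_β = 1.860 − 1.960 = -0.100.
Power = Φ(-0.100) = 0.460.

power ≈ 0.46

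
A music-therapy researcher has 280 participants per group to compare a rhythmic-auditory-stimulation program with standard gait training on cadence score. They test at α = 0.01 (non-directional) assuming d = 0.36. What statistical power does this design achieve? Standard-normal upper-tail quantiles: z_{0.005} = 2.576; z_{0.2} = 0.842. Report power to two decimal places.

power ≈ 0.95

For two equal groups, power = Φ(d·√(n/2) − z_{α/2}).
d·√(n/2) = 0.36 × √(280/2) = 0.36 × 11.832 = 4.260.
z_β = 4.260 − 2.576 = 1.684.
Power = Φ(1.684) = 0.954.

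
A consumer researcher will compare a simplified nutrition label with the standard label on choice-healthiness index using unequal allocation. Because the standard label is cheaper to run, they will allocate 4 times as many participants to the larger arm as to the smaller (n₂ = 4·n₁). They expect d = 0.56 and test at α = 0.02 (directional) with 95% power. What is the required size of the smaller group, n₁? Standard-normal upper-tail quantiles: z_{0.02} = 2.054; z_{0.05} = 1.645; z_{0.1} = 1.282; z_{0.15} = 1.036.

With allocation ratio k = n₂/n₁ = 4, Var(x̄₁−x̄₂) = σ²(1/n₁ + 1/(k·n₁)) = σ²·(k+1)/(k·n₁).
So n₁ = (1 + 1/k)·((z_{α} + z_β)/d)² = 1.250 × (3.699/0.56)².
n₁ = 1.250 × 43.63 = 54.5.
Round up: n₁ = 55, giving n₂ = 4 × 55 = 220.

n₁ = 55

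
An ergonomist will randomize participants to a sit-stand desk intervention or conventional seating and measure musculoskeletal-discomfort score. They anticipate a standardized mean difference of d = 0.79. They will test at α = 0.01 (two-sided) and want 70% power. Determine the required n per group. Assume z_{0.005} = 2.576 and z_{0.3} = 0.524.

n = 31 per group

For two independent groups with equal n: n = 2·((z_{α/2} + z_β) / d)².
z_{α/2} + z_β = 2.576 + 0.524 = 3.100.
n = 2 × (3.100 / 0.79)² = 2 × 3.924² = 2 × 15.40 = 30.8.
Round up to the next whole participant.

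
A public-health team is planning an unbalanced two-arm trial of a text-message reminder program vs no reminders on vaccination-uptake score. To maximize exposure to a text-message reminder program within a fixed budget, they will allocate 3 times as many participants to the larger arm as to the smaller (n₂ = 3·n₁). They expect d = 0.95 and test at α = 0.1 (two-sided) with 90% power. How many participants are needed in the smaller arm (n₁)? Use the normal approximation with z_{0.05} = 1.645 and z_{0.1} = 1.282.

n₁ = 13

With allocation ratio k = n₂/n₁ = 3, Var(x̄₁−x̄₂) = σ²(1/n₁ + 1/(k·n₁)) = σ²·(k+1)/(k·n₁).
So n₁ = (1 + 1/k)·((z_{α/2} + z_β)/d)² = 1.333 × (2.927/0.95)².
n₁ = 1.333 × 9.49 = 12.7.
Round up: n₁ = 13, giving n₂ = 3 × 13 = 39.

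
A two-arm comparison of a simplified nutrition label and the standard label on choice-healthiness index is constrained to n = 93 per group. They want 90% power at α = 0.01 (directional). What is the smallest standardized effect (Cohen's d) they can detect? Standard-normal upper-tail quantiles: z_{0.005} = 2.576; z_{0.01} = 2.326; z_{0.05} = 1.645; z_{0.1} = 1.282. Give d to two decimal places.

d_min ≈ 0.53

For two independent groups of n = 93 each: d_min = (z_{α} + z_β)·√(2/n).
z-sum = 2.326 + 1.282 = 3.608.
d_min = 3.608 × √(2/93) = 3.608 × 0.1466 = 0.529.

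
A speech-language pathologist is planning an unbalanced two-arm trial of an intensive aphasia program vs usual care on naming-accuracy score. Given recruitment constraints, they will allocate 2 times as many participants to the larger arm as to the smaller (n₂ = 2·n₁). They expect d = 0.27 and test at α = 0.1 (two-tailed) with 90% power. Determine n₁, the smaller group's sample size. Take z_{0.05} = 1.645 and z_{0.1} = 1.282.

n₁ = 177

With allocation ratio k = n₂/n₁ = 2, Var(x̄₁−x̄₂) = σ²(1/n₁ + 1/(k·n₁)) = σ²·(k+1)/(k·n₁).
So n₁ = (1 + 1/k)·((z_{α/2} + z_β)/d)² = 1.500 × (2.927/0.27)².
n₁ = 1.500 × 117.52 = 176.3.
Round up: n₁ = 177, giving n₂ = 2 × 177 = 354.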